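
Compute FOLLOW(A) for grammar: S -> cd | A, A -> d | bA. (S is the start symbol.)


$ ∈ FOLLOW(S). For each A -> αBβ: add FIRST(β)\{ε} to FOLLOW(B); if β nullable, add FOLLOW(A).
FOLLOW(A) = {$}


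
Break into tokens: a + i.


Scan left to right, longest-match per lexeme
Tokens: ID(a), OP(+), ID(i)


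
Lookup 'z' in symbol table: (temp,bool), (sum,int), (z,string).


Lookup 'z' → type string


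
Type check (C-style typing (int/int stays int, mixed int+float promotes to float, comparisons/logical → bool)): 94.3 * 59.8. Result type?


Operand types: float * float
Rule: mixed int/float promotes to float; int/int stays int
Result type: float


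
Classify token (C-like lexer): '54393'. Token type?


Pattern: digits only
Type: INTEGER_LITERAL


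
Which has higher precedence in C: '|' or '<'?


'<' is relational (level 7); '|' is bitwise OR (level 3)
Higher level binds tighter
'<' has higher precedence than '|'


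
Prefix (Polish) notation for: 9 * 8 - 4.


left-to-right (same/higher precedence on left): tree is (- (* 9 8) 4)
Prefix: - * 9 8 4


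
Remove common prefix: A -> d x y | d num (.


Common prefix: 'd'
Factored: A -> d A', A' -> x y | num (


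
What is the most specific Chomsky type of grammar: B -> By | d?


Left-linear: every RHS is a terminal or one nonterminal followed by a terminal
Classification: Type 3 (Regular)


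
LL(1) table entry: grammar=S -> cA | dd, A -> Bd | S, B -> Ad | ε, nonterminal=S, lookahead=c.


For [S, c]: 'c' ∈ FIRST(cA)
Entry: S -> cA


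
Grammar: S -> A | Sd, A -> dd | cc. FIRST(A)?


Per alternative of A: FIRST(dd) = {d}; FIRST(cc) = {c}
FIRST(A) = {c, d}


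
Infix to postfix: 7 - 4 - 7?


Left to right (same or higher precedence on left)
Postfix: 7 4 - 7 -


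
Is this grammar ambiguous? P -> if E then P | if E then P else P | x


dangling else: 'if E then if E then x else x' parses two ways
Ambiguous


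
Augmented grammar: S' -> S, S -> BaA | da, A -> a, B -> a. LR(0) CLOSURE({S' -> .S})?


Start: S' -> .S
For each item with dot before a nonterminal B, add B -> .γ for every B-production
Closure: [S' -> .S, S -> .BaA, S -> .da, B -> .a]


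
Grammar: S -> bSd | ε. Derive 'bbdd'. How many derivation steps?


Derivation: S => bSd => bbSdd => bbdd
Steps: 3


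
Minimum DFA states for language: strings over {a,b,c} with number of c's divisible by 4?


Track (count of c) mod 4: states 0..3, accept at 0
Minimal DFA: 4 states


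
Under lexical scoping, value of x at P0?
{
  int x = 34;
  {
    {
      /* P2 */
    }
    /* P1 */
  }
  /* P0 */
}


x declared in the same block as P0
x = 34


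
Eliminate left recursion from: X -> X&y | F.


Left-recursive alternatives: X&y; non-recursive: F
Introduce X': X -> FX', X' -> &yX' | ε


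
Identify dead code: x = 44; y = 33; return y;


x is assigned but never read
Dead: 'x = 44'


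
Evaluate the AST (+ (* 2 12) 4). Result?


Evaluate inner: (* 2 12) = 24
Evaluate root: (+ 24 4) = 28
Result: 28


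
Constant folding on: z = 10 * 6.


10 * 6 = 60 at compile time
Optimized: z = 60


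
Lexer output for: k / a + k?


Scan left to right, longest-match per lexeme
Tokens: ID(k), OP(/), ID(a), OP(+), ID(k)


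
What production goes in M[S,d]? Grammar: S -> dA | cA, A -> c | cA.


For [S, d]: 'd' ∈ FIRST(dA)
Entry: S -> dA


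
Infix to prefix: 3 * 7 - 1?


left-to-right (same/higher precedence on left): tree is (- (* 3 7) 1)
Prefix: - * 3 7 1


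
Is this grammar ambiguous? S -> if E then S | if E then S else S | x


dangling else: 'if E then if E then x else x' parses two ways
Ambiguous


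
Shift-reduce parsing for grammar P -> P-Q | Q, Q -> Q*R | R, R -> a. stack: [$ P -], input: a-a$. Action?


no handle ('P-' is not any RHS); shift 'a'
Action: shift


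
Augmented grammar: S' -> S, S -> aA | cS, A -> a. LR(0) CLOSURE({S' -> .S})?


Start: S' -> .S
For each item with dot before a nonterminal B, add B -> .γ for every B-production
Closure: [S' -> .S, S -> .aA, S -> .cS]


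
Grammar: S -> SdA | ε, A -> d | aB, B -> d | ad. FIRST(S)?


Per alternative of S: FIRST(SdA) = {d}; FIRST(ε) = {ε}
FIRST(S) = {d, ε}


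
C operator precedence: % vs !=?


'%' is multiplicative (level 10); '!=' is equality (level 6)
Higher level binds tighter
'%' has higher precedence than '!='


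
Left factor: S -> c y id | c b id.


Common prefix: 'c'
Factored: S -> c S', S' -> y id | b id


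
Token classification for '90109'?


Pattern: digits only
Type: INTEGER_LITERAL


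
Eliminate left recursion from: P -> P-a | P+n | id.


Left-recursive alternatives: P-a, P+n; non-recursive: id
Introduce P': P -> idP', P' -> -aP' | +nP' | ε


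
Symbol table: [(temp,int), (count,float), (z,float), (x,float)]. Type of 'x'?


Lookup 'x' → type float


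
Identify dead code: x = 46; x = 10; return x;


first assignment to x is overwritten before any read
Dead: 'x = 46'


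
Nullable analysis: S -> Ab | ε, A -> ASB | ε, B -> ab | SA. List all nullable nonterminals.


A nonterminal is nullable iff some alternative derives ε (directly, or every symbol in it is nullable)
Nullable: {A, B, S}


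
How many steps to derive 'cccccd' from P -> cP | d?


Derivation: P => cP => ccP => cccP => ccccP => cccccP => cccccd
Steps: 6


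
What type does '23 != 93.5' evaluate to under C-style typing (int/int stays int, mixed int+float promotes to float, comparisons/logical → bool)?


Operand types: int != float
Rule: comparison yields bool
Result type: bool


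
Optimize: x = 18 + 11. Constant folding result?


18 + 11 = 29 at compile time
Optimized: x = 29


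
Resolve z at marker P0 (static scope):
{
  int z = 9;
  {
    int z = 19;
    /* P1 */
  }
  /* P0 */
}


z declared in the same block as P0
z = 9


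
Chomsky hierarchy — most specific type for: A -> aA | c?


Right-linear: every RHS is a terminal or a terminal followed by one nonterminal
Classification: Type 3 (Regular)


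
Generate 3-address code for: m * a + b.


Break into single-operator statements:
t1 = m * a
t2 = t1 + b


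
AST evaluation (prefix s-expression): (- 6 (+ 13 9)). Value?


Evaluate inner: (+ 13 9) = 22
Evaluate root: (- 6 22) = -16
Result: -16


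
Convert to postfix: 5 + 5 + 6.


Left to right (same or higher precedence on left)
Postfix: 5 5 + 6 +


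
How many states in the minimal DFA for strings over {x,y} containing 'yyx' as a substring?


KMP-style automaton: 3 progress states + 1 absorbing accept = 4
Minimal DFA: 4 states


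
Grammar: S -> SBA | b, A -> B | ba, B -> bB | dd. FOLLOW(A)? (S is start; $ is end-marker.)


$ ∈ FOLLOW(S). For each A -> αBβ: add FIRST(β)\{ε} to FOLLOW(B); if β nullable, add FOLLOW(A).
FOLLOW(A) = {$, b, d}


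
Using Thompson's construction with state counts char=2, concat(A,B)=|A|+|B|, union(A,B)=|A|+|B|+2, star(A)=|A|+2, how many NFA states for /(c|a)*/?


Syntax tree has 2 char leaf(s), 1 union(s), 1 star(s)
chars contribute 2×2 = 4; each union adds +2; each star adds +2
Total: 4 + 2 + 2 = 8 states


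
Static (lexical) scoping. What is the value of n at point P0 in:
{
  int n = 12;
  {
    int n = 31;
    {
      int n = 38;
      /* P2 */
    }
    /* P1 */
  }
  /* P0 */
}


n declared in the same block as P0
n = 12


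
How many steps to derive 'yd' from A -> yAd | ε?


Derivation: A => yAd => yd
Steps: 2


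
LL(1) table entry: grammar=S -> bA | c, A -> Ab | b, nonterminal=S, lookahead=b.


For [S, b]: 'b' ∈ FIRST(bA)
Entry: S -> bA


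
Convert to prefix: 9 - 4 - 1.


left-to-right (same/higher precedence on left): tree is (- (- 9 4) 1)
Prefix: - - 9 4 1


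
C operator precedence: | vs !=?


'!=' is equality (level 6); '|' is bitwise OR (level 3)
Higher level binds tighter
'!=' has higher precedence than '|'


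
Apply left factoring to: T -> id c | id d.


Common prefix: 'id'
Factored: T -> id T', T' -> c | d


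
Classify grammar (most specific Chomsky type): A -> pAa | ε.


Single nonterminal LHS, but p^n a^n is not regular
Classification: Type 2 (Context-Free)


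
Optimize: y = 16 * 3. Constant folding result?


16 * 3 = 48 at compile time
Optimized: y = 48


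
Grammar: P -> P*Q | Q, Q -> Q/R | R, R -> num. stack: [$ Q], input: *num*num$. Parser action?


lookahead ∉ {/} so Q won't extend; reduce P -> Q
Action: reduce (P -> Q)


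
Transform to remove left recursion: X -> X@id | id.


Left-recursive alternatives: X@id; non-recursive: id
Introduce X': X -> idX', X' -> @idX' | ε


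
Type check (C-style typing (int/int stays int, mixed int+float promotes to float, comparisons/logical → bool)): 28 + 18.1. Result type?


Operand types: int + float
Rule: mixed int/float promotes to float; int/int stays int
Result type: float


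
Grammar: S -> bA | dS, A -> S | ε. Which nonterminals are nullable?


A nonterminal is nullable iff some alternative derives ε (directly, or every symbol in it is nullable)
Nullable: {A}


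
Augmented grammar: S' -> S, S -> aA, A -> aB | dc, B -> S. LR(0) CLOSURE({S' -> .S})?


Start: S' -> .S
For each item with dot before a nonterminal B, add B -> .γ for every B-production
Closure: [S' -> .S, S -> .aA]


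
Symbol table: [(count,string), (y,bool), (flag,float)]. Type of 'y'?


Lookup 'y' → type bool


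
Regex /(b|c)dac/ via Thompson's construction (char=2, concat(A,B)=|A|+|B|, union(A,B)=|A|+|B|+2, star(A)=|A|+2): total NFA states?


Syntax tree has 5 char leaf(s), 1 union(s), 0 star(s)
chars contribute 5×2 = 10; each union adds +2; each star adds +2
Total: 10 + 2 + 0 = 12 states


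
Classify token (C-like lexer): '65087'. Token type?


Pattern: digits only
Type: INTEGER_LITERAL


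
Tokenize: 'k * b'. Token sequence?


Scan left to right, longest-match per lexeme
Tokens: ID(k), OP(*), ID(b)


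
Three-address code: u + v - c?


Break into single-operator statements:
t1 = u + v
t2 = t1 - c


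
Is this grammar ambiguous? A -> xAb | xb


balanced x^n…b^n: each string has a unique parse
Unambiguous


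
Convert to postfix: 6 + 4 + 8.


Left to right (same or higher precedence on left)
Postfix: 6 4 + 8 +


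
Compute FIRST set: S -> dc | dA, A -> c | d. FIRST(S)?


Per alternative of S: FIRST(dc) = {d}; FIRST(dA) = {d}
FIRST(S) = {d}


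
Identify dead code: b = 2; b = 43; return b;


first assignment to b is overwritten before any read
Dead: 'b = 2'


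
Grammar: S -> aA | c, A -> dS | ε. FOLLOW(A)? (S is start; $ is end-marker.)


$ ∈ FOLLOW(S). For each A -> αBβ: add FIRST(β)\{ε} to FOLLOW(B); if β nullable, add FOLLOW(A).
FOLLOW(A) = {$}


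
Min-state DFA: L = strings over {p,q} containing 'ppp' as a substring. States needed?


KMP-style automaton: 3 progress states + 1 absorbing accept = 4
Minimal DFA: 4 states


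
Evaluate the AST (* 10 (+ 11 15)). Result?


Evaluate inner: (+ 11 15) = 26
Evaluate root: (* 10 26) = 260
Result: 260


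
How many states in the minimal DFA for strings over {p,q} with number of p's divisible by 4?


Track (count of p) mod 4: states 0..3, accept at 0
Minimal DFA: 4 states


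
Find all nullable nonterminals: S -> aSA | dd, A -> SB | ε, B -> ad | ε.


A nonterminal is nullable iff some alternative derives ε (directly, or every symbol in it is nullable)
Nullable: {A, B}


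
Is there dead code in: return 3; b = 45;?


statement follows a return and is unreachable
Dead: 'b = 45'


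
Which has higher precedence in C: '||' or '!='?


'!=' is equality (level 6); '||' is logical OR (level 1)
Higher level binds tighter
'!=' has higher precedence than '||'


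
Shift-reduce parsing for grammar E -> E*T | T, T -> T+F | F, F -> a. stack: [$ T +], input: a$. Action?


no handle; shift 'a'
Action: shift


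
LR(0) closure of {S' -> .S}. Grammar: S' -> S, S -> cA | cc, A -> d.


Start: S' -> .S
For each item with dot before a nonterminal B, add B -> .γ for every B-production
Closure: [S' -> .S, S -> .cA, S -> .cc]


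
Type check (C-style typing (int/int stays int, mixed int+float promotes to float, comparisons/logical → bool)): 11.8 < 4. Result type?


Operand types: float < int
Rule: comparison yields bool
Result type: bool


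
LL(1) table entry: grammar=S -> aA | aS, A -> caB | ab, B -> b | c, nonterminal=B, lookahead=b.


For [B, b]: 'b' ∈ FIRST(b)
Entry: B -> b


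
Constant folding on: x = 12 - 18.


12 - 18 = -6 at compile time
Optimized: x = -6


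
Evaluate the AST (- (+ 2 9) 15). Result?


Evaluate inner: (+ 2 9) = 11
Evaluate root: (- 11 15) = -4
Result: -4


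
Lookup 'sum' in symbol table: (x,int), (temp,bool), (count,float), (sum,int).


Lookup 'sum' → type int


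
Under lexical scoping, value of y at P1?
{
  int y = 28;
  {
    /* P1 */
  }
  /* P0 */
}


P1's block does not declare y; resolves to the enclosing declaration at depth 0
y = 28


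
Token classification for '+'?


Pattern: operator symbol
Type: OPERATOR


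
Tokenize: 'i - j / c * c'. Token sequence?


Scan left to right, longest-match per lexeme
Tokens: ID(i), OP(-), ID(j), OP(/), ID(c), OP(*), ID(c)


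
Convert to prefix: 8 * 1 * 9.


left-to-right (same/higher precedence on left): tree is (* (* 8 1) 9)
Prefix: * * 8 1 9


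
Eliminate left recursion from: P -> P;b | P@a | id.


Left-recursive alternatives: P;b, P@a; non-recursive: id
Introduce P': P -> idP', P' -> ;bP' | @aP' | ε


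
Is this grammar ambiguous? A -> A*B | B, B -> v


precedence layered via separate nonterminal B: deterministic
Unambiguous


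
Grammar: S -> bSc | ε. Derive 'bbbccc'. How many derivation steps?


Derivation: S => bSc => bbScc => bbbSccc => bbbccc
Steps: 4


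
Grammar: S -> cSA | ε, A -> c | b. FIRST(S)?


Per alternative of S: FIRST(cSA) = {c}; FIRST(ε) = {ε}
FIRST(S) = {c, ε}


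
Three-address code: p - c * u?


Break into single-operator statements:
t1 = c * u
t2 = p - t1


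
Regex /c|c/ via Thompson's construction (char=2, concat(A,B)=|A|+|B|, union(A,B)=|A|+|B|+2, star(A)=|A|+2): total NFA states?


Syntax tree has 2 char leaf(s), 1 union(s), 0 star(s)
chars contribute 2×2 = 4; each union adds +2; each star adds +2
Total: 4 + 2 + 0 = 6 states


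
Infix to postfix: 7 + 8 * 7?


* has higher precedence, evaluate 8*7 first
Postfix: 7 8 7 * +


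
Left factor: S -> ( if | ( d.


Common prefix: '('
Factored: S -> ( S', S' -> if | d


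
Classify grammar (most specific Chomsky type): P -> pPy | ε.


Single nonterminal LHS, but p^n y^n is not regular
Classification: Type 2 (Context-Free)


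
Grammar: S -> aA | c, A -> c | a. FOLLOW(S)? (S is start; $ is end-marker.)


$ ∈ FOLLOW(S). For each A -> αBβ: add FIRST(β)\{ε} to FOLLOW(B); if β nullable, add FOLLOW(A).
FOLLOW(S) = {$}


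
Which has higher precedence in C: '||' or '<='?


'<=' is relational (level 7); '||' is logical OR (level 1)
Higher level binds tighter
'<=' has higher precedence than '||'


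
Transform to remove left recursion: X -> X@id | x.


Left-recursive alternatives: X@id; non-recursive: x
Introduce X': X -> xX', X' -> @idX' | ε


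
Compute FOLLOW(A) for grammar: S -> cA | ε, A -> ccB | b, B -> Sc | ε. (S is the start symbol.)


$ ∈ FOLLOW(S). For each A -> αBβ: add FIRST(β)\{ε} to FOLLOW(B); if β nullable, add FOLLOW(A).
FOLLOW(A) = {$, c}


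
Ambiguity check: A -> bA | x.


right-linear, alternatives start with distinct terminals 'b' vs 'x': unique leftmost derivation
Unambiguous


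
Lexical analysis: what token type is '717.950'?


Pattern: digits with a decimal point
Type: FLOAT_LITERAL


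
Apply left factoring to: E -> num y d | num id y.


Common prefix: 'num'
Factored: E -> num E', E' -> y d | id y


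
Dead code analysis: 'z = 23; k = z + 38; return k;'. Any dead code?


z is read by k's definition; k is returned
No dead code


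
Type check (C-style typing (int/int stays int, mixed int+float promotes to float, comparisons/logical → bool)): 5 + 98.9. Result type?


Operand types: int + float
Rule: mixed int/float promotes to float; int/int stays int
Result type: float


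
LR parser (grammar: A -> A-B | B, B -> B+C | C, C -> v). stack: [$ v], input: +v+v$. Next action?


'v' on top is the handle for C -> v
Action: reduce (C -> v)


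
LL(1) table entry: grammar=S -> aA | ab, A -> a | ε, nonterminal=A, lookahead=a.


For [A, a]: 'a' ∈ FIRST(a)
Entry: A -> a


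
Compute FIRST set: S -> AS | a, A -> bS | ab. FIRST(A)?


Per alternative of A: FIRST(bS) = {b}; FIRST(ab) = {a}
FIRST(A) = {a, b}


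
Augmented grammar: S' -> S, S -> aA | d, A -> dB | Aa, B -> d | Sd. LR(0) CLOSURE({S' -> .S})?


Start: S' -> .S
For each item with dot before a nonterminal B, add B -> .γ for every B-production
Closure: [S' -> .S, S -> .aA, S -> .d]


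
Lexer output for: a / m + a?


Scan left to right, longest-match per lexeme
Tokens: ID(a), OP(/), ID(m), OP(+), ID(a)


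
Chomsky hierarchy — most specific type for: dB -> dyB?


LHS has context (more than one symbol) and |LHS| ≤ |RHS|
Classification: Type 1 (Context-Sensitive)


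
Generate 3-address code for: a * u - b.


Break into single-operator statements:
t1 = a * u
t2 = t1 - b


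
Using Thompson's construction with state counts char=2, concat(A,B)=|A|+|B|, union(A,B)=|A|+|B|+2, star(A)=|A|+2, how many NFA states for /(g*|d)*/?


Syntax tree has 2 char leaf(s), 1 union(s), 2 star(s)
chars contribute 2×2 = 4; each union adds +2; each star adds +2
Total: 4 + 2 + 4 = 10 states


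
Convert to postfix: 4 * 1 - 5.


Left to right (same or higher precedence on left)
Postfix: 4 1 * 5 -


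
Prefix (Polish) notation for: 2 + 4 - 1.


left-to-right (same/higher precedence on left): tree is (- (+ 2 4) 1)
Prefix: - + 2 4 1


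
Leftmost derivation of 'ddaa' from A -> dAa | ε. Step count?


Derivation: A => dAa => ddAaa => ddaa
Steps: 3


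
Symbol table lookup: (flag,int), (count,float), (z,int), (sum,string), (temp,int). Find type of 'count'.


Lookup 'count' → type float


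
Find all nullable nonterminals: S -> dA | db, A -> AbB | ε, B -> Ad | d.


A nonterminal is nullable iff some alternative derives ε (directly, or every symbol in it is nullable)
Nullable: {A}


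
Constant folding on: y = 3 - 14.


3 - 14 = -11 at compile time
Optimized: y = -11


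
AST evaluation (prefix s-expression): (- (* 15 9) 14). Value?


Evaluate inner: (* 15 9) = 135
Evaluate root: (- 135 14) = 121
Result: 121


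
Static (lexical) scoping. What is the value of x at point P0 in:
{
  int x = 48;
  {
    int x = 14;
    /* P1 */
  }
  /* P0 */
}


x declared in the same block as P0
x = 48


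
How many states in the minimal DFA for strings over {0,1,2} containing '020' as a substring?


KMP-style automaton: 3 progress states + 1 absorbing accept = 4
Minimal DFA: 4 states


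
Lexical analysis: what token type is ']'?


Pattern: delimiter/punctuation
Type: PUNCTUATION


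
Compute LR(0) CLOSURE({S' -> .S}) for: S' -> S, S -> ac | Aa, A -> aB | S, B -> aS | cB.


Start: S' -> .S
For each item with dot before a nonterminal B, add B -> .γ for every B-production
Closure: [S' -> .S, S -> .ac, S -> .Aa, A -> .aB, A -> .S]


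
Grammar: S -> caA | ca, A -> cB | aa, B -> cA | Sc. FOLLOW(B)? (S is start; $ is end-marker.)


$ ∈ FOLLOW(S). For each A -> αBβ: add FIRST(β)\{ε} to FOLLOW(B); if β nullable, add FOLLOW(A).
FOLLOW(B) = {$, c}


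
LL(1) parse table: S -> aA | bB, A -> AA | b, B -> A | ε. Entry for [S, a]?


For [S, a]: 'a' ∈ FIRST(aA)
Entry: S -> aA


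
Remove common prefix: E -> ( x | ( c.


Common prefix: '('
Factored: E -> ( E', E' -> x | c


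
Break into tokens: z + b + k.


Scan left to right, longest-match per lexeme
Tokens: ID(z), OP(+), ID(b), OP(+), ID(k)


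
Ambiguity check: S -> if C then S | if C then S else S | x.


dangling else: 'if C then if C then x else x' parses two ways
Ambiguous


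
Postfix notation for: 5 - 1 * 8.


* has higher precedence, evaluate 1*8 first
Postfix: 5 1 8 * -


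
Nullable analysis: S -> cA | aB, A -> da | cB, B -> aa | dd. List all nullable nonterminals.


A nonterminal is nullable iff some alternative derives ε (directly, or every symbol in it is nullable)
Nullable: {}


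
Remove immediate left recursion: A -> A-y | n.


Left-recursive alternatives: A-y; non-recursive: n
Introduce A': A -> nA', A' -> -yA' | ε


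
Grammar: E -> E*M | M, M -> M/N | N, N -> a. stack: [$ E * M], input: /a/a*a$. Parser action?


'/' can extend M; shift to build M -> M/N
Action: shift


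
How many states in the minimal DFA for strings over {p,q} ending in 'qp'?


Track the longest suffix of input matching a prefix of 'qp': 3 classes (prefixes of length 0..2)
Minimal DFA: 3 states


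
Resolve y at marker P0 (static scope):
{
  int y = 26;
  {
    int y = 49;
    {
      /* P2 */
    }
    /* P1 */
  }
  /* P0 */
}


y declared in the same block as P0
y = 26


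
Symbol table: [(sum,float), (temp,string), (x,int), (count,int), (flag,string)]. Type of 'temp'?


Lookup 'temp' → type string


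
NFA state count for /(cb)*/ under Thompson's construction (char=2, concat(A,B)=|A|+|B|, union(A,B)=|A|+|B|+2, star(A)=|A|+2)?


Syntax tree has 2 char leaf(s), 0 union(s), 1 star(s)
chars contribute 2×2 = 4; each union adds +2; each star adds +2
Total: 4 + 0 + 2 = 6 states


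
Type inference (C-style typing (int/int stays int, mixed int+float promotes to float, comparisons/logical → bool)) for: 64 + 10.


Operand types: int + int
Rule: mixed int/float promotes to float; int/int stays int
Result type: int


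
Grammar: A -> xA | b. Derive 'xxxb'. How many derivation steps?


Derivation: A => xA => xxA => xxxA => xxxb
Steps: 4


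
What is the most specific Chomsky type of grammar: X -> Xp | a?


Left-linear: every RHS is a terminal or one nonterminal followed by a terminal
Classification: Type 3 (Regular)


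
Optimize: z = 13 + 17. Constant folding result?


13 + 17 = 30 at compile time
Optimized: z = 30


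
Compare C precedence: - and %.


'%' is multiplicative (level 10); '-' is additive (level 9)
Higher level binds tighter
'%' has higher precedence than '-'


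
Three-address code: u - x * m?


Break into single-operator statements:
t1 = x * m
t2 = u - t1


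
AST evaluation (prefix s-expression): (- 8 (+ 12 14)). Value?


Evaluate inner: (+ 12 14) = 26
Evaluate root: (- 8 26) = -18
Result: -18


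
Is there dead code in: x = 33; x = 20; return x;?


first assignment to x is overwritten before any read
Dead: 'x = 33'


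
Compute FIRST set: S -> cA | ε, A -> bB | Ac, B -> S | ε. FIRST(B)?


Per alternative of B: FIRST(S) = {c, ε}; FIRST(ε) = {ε}
FIRST(B) = {c, ε}


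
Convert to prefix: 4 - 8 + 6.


left-to-right (same/higher precedence on left): tree is (+ (- 4 8) 6)
Prefix: + - 4 8 6


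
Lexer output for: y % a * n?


Scan left to right, longest-match per lexeme
Tokens: ID(y), OP(%), ID(a), OP(*), ID(n)


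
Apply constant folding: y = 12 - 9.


12 - 9 = 3 at compile time
Optimized: y = 3


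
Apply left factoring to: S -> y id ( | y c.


Common prefix: 'y'
Factored: S -> y S', S' -> id ( | c


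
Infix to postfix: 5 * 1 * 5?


Left to right (same or higher precedence on left)
Postfix: 5 1 * 5 *


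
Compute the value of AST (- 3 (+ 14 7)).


Evaluate inner: (+ 14 7) = 21
Evaluate root: (- 3 21) = -18
Result: -18


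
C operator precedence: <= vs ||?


'<=' is relational (level 7); '||' is logical OR (level 1)
Higher level binds tighter
'<=' has higher precedence than '||'


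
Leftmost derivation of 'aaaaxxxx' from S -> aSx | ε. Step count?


Derivation: S => aSx => aaSxx => aaaSxxx => aaaaSxxxx => aaaaxxxx
Steps: 5


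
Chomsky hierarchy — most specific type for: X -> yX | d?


Right-linear: every RHS is a terminal or a terminal followed by one nonterminal
Classification: Type 3 (Regular)


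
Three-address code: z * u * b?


Break into single-operator statements:
t1 = z * u
t2 = t1 * b


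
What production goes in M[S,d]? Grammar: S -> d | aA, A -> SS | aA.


For [S, d]: 'd' ∈ FIRST(d)
Entry: S -> d


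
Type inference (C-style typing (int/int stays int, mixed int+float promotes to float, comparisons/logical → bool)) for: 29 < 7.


Operand types: int < int
Rule: comparison yields bool
Result type: bool


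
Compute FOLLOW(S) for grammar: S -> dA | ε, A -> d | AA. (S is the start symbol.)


$ ∈ FOLLOW(S). For each A -> αBβ: add FIRST(β)\{ε} to FOLLOW(B); if β nullable, add FOLLOW(A).
FOLLOW(S) = {$}


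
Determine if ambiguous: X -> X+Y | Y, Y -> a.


precedence layered via separate nonterminal Y: deterministic
Unambiguous


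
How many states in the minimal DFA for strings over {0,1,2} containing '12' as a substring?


KMP-style automaton: 2 progress states + 1 absorbing accept = 3
Minimal DFA: 3 states


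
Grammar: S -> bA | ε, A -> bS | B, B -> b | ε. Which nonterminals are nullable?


A nonterminal is nullable iff some alternative derives ε (directly, or every symbol in it is nullable)
Nullable: {A, B, S}


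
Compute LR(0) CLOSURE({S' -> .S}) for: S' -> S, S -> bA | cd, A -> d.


Start: S' -> .S
For each item with dot before a nonterminal B, add B -> .γ for every B-production
Closure: [S' -> .S, S -> .bA, S -> .cd]


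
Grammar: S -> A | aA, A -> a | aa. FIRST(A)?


Per alternative of A: FIRST(a) = {a}; FIRST(aa) = {a}
FIRST(A) = {a}


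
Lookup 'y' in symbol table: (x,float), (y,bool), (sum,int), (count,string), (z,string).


Lookup 'y' → type bool


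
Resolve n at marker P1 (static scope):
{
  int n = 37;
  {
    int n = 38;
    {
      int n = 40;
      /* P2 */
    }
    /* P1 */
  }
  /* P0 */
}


n declared in the same block as P1
n = 38


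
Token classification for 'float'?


Pattern: reserved word
Type: KEYWORD


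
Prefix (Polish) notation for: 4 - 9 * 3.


'*' binds tighter: tree is (- 4 (* 9 3))
Prefix: - 4 * 9 3


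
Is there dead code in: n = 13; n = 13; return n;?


first assignment to n is overwritten before any read
Dead: 'n = 13'


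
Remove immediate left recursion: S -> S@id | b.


Left-recursive alternatives: S@id; non-recursive: b
Introduce S': S -> bS', S' -> @idS' | ε


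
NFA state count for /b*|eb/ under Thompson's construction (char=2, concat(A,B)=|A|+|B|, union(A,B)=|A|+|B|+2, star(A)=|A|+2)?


Syntax tree has 3 char leaf(s), 1 union(s), 1 star(s)
chars contribute 3×2 = 6; each union adds +2; each star adds +2
Total: 6 + 2 + 2 = 10 states


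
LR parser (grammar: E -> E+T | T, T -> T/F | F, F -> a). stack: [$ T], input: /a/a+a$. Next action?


shift '/' to continue T -> T/F
Action: shift


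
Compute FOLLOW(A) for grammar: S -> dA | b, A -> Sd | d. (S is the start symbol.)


$ ∈ FOLLOW(S). For each A -> αBβ: add FIRST(β)\{ε} to FOLLOW(B); if β nullable, add FOLLOW(A).
FOLLOW(A) = {$, d}


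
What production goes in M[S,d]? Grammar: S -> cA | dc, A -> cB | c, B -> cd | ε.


For [S, d]: 'd' ∈ FIRST(dc)
Entry: S -> dc


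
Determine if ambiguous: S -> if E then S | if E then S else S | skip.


dangling else: 'if E then if E then skip else skip' parses two ways
Ambiguous


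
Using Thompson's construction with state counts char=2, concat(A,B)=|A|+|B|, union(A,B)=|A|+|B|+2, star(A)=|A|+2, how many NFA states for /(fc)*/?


Syntax tree has 2 char leaf(s), 0 union(s), 1 star(s)
chars contribute 2×2 = 4; each union adds +2; each star adds +2
Total: 4 + 0 + 2 = 6 states


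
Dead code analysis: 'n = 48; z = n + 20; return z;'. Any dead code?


n is read by z's definition; z is returned
No dead code


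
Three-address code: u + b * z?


Break into single-operator statements:
t1 = b * z
t2 = u + t1


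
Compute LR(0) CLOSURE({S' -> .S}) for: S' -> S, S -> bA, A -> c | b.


Start: S' -> .S
For each item with dot before a nonterminal B, add B -> .γ for every B-production
Closure: [S' -> .S, S -> .bA]


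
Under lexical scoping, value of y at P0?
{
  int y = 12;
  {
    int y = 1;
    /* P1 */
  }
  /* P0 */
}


y declared in the same block as P0
y = 12


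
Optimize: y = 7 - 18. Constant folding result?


7 - 18 = -11 at compile time
Optimized: y = -11


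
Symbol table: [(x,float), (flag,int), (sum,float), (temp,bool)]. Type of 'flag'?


Lookup 'flag' → type int


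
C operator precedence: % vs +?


'%' is multiplicative (level 10); '+' is additive (level 9)
Higher level binds tighter
'%' has higher precedence than '+'


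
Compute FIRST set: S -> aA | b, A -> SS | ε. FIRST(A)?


Per alternative of A: FIRST(SS) = {a, b}; FIRST(ε) = {ε}
FIRST(A) = {a, b, ε}


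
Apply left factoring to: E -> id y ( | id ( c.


Common prefix: 'id'
Factored: E -> id E', E' -> y ( | ( c


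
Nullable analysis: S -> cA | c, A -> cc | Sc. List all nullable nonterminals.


A nonterminal is nullable iff some alternative derives ε (directly, or every symbol in it is nullable)
Nullable: {}


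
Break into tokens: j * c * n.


Scan left to right, longest-match per lexeme
Tokens: ID(j), OP(*), ID(c), OP(*), ID(n)


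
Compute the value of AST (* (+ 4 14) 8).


Evaluate inner: (+ 4 14) = 18
Evaluate root: (* 18 8) = 144
Result: 144


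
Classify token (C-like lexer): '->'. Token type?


Pattern: operator symbol
Type: OPERATOR


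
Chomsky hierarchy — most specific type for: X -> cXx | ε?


Single nonterminal LHS, but c^n x^n is not regular
Classification: Type 2 (Context-Free)


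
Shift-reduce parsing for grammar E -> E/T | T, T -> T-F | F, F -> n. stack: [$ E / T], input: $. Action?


handle 'E/T' on top; lookahead ∈ FOLLOW(E) = {/, $}
Action: reduce (E -> E/T)


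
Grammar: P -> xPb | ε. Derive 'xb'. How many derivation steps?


Derivation: P => xPb => xb
Steps: 2


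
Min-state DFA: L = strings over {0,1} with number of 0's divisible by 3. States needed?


Track (count of 0) mod 3: states 0..2, accept at 0
Minimal DFA: 3 states


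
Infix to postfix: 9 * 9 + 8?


Left to right (same or higher precedence on left)
Postfix: 9 9 * 8 +


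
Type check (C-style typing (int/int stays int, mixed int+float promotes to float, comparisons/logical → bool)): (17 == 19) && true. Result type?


Operand types: bool && bool
Rule: logical operators take bool operands and yield bool
Result type: bool


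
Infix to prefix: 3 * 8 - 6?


left-to-right (same/higher precedence on left): tree is (- (* 3 8) 6)
Prefix: - * 3 8 6


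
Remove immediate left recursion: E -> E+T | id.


Left-recursive alternatives: E+T; non-recursive: id
Introduce E': E -> idE', E' -> +TE' | ε


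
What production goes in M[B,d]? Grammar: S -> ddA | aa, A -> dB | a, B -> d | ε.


For [B, d]: 'd' ∈ FIRST(d)
Entry: B -> d


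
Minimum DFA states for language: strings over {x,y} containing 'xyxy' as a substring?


KMP-style automaton: 4 progress states + 1 absorbing accept = 5
Minimal DFA: 5 states


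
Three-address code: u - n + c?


Break into single-operator statements:
t1 = u - n
t2 = t1 + c


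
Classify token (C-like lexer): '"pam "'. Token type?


Pattern: double-quoted sequence
Type: STRING_LITERAL


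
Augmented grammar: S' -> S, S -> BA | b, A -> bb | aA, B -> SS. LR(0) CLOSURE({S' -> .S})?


Start: S' -> .S
For each item with dot before a nonterminal B, add B -> .γ for every B-production
Closure: [S' -> .S, S -> .BA, S -> .b, B -> .SS]


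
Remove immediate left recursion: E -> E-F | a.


Left-recursive alternatives: E-F; non-recursive: a
Introduce E': E -> aE', E' -> -FE' | ε


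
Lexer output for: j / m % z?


Scan left to right, longest-match per lexeme
Tokens: ID(j), OP(/), ID(m), OP(%), ID(z)


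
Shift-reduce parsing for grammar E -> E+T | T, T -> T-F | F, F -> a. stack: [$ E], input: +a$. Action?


shift '+' to continue E -> E+T
Action: shift


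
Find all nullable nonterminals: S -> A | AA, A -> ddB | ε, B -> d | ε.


A nonterminal is nullable iff some alternative derives ε (directly, or every symbol in it is nullable)
Nullable: {A, B, S}


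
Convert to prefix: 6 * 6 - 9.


left-to-right (same/higher precedence on left): tree is (- (* 6 6) 9)
Prefix: - * 6 6 9


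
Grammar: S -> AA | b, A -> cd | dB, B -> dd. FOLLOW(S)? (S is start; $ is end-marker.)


$ ∈ FOLLOW(S). For each A -> αBβ: add FIRST(β)\{ε} to FOLLOW(B); if β nullable, add FOLLOW(A).
FOLLOW(S) = {$}


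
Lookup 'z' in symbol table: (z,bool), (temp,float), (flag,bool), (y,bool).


Lookup 'z' → type bool


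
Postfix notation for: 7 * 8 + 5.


Left to right (same or higher precedence on left)
Postfix: 7 8 * 5 +


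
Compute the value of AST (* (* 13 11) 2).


Evaluate inner: (* 13 11) = 143
Evaluate root: (* 143 2) = 286
Result: 286


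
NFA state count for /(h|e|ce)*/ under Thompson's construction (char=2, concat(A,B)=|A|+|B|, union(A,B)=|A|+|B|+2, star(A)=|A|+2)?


Syntax tree has 4 char leaf(s), 2 union(s), 1 star(s)
chars contribute 4×2 = 8; each union adds +2; each star adds +2
Total: 8 + 4 + 2 = 14 states


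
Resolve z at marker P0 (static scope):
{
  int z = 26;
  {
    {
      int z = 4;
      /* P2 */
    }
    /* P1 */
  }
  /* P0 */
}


z declared in the same block as P0
z = 26


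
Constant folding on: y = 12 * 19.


12 * 19 = 228 at compile time
Optimized: y = 228


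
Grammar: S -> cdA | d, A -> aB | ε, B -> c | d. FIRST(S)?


Per alternative of S: FIRST(cdA) = {c}; FIRST(d) = {d}
FIRST(S) = {c, d}


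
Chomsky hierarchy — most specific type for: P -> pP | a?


Right-linear: every RHS is a terminal or a terminal followed by one nonterminal
Classification: Type 3 (Regular)


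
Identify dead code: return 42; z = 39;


statement follows a return and is unreachable
Dead: 'z = 39'


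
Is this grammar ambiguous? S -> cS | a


right-linear, alternatives start with distinct terminals 'c' vs 'a': unique leftmost derivation
Unambiguous


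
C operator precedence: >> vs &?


'>>' is shift (level 8); '&' is bitwise AND (level 5)
Higher level binds tighter
'>>' has higher precedence than '&'


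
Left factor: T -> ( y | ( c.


Common prefix: '('
Factored: T -> ( T', T' -> y | c


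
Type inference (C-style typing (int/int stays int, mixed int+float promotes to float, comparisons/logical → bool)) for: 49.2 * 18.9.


Operand types: float * float
Rule: mixed int/float promotes to float; int/int stays int
Result type: float


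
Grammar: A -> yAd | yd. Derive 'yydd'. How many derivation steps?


Derivation: A => yAd => yydd
Steps: 2


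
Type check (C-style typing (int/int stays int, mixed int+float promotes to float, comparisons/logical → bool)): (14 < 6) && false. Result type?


Operand types: bool && bool
Rule: logical operators take bool operands and yield bool
Result type: bool


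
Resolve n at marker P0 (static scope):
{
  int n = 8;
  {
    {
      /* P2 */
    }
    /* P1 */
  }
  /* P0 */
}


n declared in the same block as P0
n = 8


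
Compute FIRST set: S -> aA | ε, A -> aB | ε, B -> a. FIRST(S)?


Per alternative of S: FIRST(aA) = {a}; FIRST(ε) = {ε}
FIRST(S) = {a, ε}


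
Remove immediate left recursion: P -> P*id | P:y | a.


Left-recursive alternatives: P*id, P:y; non-recursive: a
Introduce P': P -> aP', P' -> *idP' | :yP' | ε


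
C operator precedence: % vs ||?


'%' is multiplicative (level 10); '||' is logical OR (level 1)
Higher level binds tighter
'%' has higher precedence than '||'


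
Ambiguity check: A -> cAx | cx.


balanced c^n…x^n: each string has a unique parse
Unambiguous


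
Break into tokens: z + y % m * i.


Scan left to right, longest-match per lexeme
Tokens: ID(z), OP(+), ID(y), OP(%), ID(m), OP(*), ID(i)


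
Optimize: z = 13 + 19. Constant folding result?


13 + 19 = 32 at compile time
Optimized: z = 32


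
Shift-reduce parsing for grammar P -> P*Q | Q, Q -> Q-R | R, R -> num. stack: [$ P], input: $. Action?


start symbol P on stack, input exhausted
Action: accept


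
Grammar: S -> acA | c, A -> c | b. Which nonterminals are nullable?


A nonterminal is nullable iff some alternative derives ε (directly, or every symbol in it is nullable)
Nullable: {}


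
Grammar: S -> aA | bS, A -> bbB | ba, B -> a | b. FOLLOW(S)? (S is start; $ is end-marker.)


$ ∈ FOLLOW(S). For each A -> αBβ: add FIRST(β)\{ε} to FOLLOW(B); if β nullable, add FOLLOW(A).
FOLLOW(S) = {$}


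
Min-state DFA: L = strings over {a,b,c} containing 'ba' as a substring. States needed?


KMP-style automaton: 2 progress states + 1 absorbing accept = 3
Minimal DFA: 3 states


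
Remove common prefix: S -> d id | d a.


Common prefix: 'd'
Factored: S -> d S', S' -> id | a


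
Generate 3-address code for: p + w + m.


Break into single-operator statements:
t1 = p + w
t2 = t1 + m


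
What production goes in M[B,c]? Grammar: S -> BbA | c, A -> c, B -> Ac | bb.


For [B, c]: 'c' ∈ FIRST(Ac)
Entry: B -> Ac


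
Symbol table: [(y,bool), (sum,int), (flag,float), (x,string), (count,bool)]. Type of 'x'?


Lookup 'x' → type string


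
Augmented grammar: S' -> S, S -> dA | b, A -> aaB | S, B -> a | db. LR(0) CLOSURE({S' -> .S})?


Start: S' -> .S
For each item with dot before a nonterminal B, add B -> .γ for every B-production
Closure: [S' -> .S, S -> .dA, S -> .b]


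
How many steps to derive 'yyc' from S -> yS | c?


Derivation: S => yS => yyS => yyc
Steps: 3


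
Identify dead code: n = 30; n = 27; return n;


first assignment to n is overwritten before any read
Dead: 'n = 30'


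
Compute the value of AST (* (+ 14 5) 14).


Evaluate inner: (+ 14 5) = 19
Evaluate root: (* 19 14) = 266
Result: 266


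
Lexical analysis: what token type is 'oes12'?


Pattern: letter/underscore followed by alphanumerics, not a keyword
Type: IDENTIFIER


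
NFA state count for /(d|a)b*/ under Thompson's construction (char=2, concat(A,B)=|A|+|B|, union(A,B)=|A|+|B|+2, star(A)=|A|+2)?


Syntax tree has 3 char leaf(s), 1 union(s), 1 star(s)
chars contribute 3×2 = 6; each union adds +2; each star adds +2
Total: 6 + 2 + 2 = 10 states


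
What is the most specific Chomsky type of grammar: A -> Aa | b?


Left-linear: every RHS is a terminal or one nonterminal followed by a terminal
Classification: Type 3 (Regular)


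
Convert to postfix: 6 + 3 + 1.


Left to right (same or higher precedence on left)
Postfix: 6 3 + 1 +


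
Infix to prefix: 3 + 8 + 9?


left-to-right (same/higher precedence on left): tree is (+ (+ 3 8) 9)
Prefix: + + 3 8 9


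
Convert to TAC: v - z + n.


Break into single-operator statements:
t1 = v - z
t2 = t1 + n


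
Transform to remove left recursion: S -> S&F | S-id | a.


Left-recursive alternatives: S&F, S-id; non-recursive: a
Introduce S': S -> aS', S' -> &FS' | -idS' | ε
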